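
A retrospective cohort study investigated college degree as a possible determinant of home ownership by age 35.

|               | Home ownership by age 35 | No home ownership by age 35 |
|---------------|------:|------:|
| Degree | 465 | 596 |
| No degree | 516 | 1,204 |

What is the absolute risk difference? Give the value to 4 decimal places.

0.1383

Cells: a = 465, b = 596, c = 516, d = 1204.
Risk in exposed = 465/1061 = 0.438266; risk in unexposed = 516/1720 = 0.300000.
Risk difference = 0.438266 − 0.300000 = 0.138266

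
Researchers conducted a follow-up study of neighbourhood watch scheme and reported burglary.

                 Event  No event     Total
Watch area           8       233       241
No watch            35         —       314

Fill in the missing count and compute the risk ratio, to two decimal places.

The missing cell is in the unexposed row: 314 − 35 = 279.
So a = 8, b = 233, c = 35, d = 279.
RR = [a/(a+b)] / [c/(c+d)] = (8/241) / (35/314) = 0.03320/0.11146 = 0.29781

0.30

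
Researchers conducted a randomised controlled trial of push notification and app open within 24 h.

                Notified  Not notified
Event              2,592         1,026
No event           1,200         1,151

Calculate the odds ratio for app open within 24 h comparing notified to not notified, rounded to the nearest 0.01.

2.42

Reading the table with exposure as columns: a = 2592 (Notified, case), b = 1200 (Notified, non-case), c = 1026 (Not notified, case), d = 1151.
OR = (a·d)/(b·c) = (2592 × 1151) / (1200 × 1026) = 2983392 / 1231200 = 2.42316
The odds of app open within 24 h are about 2.42 times as high in the notified group.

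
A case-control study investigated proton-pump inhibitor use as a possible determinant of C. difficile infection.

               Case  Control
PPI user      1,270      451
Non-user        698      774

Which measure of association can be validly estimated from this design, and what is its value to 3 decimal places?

Cells: a = 1270, b = 451, c = 698, d = 774.
This is a case-control study: participants were sampled on outcome status, so risks in the source population cannot be estimated directly — relative risk is not valid here. The odds ratio is the appropriate measure.
OR = (a·d)/(b·c) = (1270 × 774) / (451 × 698) = 982980 / 314798 = 3.12257

3.123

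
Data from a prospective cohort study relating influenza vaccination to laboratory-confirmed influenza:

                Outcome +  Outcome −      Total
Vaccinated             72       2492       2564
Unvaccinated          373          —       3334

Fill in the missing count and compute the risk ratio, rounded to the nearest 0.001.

The missing cell is in the unexposed row: 3334 − 373 = 2961.
So a = 72, b = 2492, c = 373, d = 2961.
RR = [a/(a+b)] / [c/(c+d)] = (72/2564) / (373/3334) = 0.02808/0.11188 = 0.25100

0.251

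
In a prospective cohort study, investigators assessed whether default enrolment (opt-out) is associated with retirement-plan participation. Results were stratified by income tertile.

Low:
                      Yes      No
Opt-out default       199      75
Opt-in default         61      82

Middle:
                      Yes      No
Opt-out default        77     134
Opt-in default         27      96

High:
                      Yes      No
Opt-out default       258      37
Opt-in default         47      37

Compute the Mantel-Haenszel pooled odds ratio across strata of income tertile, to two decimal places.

3.28

OR_MH = Σ(aᵢdᵢ/nᵢ) / Σ(bᵢcᵢ/nᵢ), where nᵢ is the stratum total.
Stratum 1 (Low): n = 417; a·d/n = 199·82/417 = 39.1319; b·c/n = 75·61/417 = 10.9712
Stratum 2 (Middle): n = 334; a·d/n = 77·96/334 = 22.1317; b·c/n = 134·27/334 = 10.8323
Stratum 3 (High): n = 379; a·d/n = 258·37/379 = 25.1873; b·c/n = 37·47/379 = 4.5884
OR_MH = (39.1319 + 22.1317 + 25.1873) / (10.9712 + 10.8323 + 4.5884) = 86.4510 / 26.3919 = 3.27566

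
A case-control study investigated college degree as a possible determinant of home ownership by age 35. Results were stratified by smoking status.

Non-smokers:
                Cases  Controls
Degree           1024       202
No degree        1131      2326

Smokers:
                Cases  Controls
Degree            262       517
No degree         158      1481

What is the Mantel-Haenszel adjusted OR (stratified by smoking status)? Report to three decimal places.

8.103

OR_MH = Σ(aᵢdᵢ/nᵢ) / Σ(bᵢcᵢ/nᵢ), where nᵢ is the stratum total.
Stratum 1 (Non-smokers): n = 4683; a·d/n = 1024·2326/4683 = 508.6107; b·c/n = 202·1131/4683 = 48.7854
Stratum 2 (Smokers): n = 2418; a·d/n = 262·1481/2418 = 160.4723; b·c/n = 517·158/2418 = 33.7825
OR_MH = (508.6107 + 160.4723) / (48.7854 + 33.7825) = 669.0830 / 82.5679 = 8.10343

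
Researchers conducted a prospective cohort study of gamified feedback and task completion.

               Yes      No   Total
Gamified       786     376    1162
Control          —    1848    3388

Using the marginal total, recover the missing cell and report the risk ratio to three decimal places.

1.488

The missing cell is in the unexposed row: 3388 − 1848 = 1540.
So a = 786, b = 376, c = 1540, d = 1848.
RR = [a/(a+b)] / [c/(c+d)] = (786/1162) / (1540/3388) = 0.67642/0.45455 = 1.48812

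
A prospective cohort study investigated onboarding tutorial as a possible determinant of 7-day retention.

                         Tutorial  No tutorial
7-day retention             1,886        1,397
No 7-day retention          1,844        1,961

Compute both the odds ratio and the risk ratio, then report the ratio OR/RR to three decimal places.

Reading the table with exposure as columns: a = 1886 (Tutorial, case), b = 1844 (Tutorial, non-case), c = 1397 (No tutorial, case), d = 1961.
OR = (1886·1961)/(1844·1397) = 3698446/2576068 = 1.43569
Risk in exposed = 1886/3730 = 0.50563; risk in unexposed = 1397/3358 = 0.41602; RR = 1.21539
OR/RR = 1.43569 / 1.21539 = 1.18126
The outcome is not rare, so the OR lies further from 1 than the RR.

1.181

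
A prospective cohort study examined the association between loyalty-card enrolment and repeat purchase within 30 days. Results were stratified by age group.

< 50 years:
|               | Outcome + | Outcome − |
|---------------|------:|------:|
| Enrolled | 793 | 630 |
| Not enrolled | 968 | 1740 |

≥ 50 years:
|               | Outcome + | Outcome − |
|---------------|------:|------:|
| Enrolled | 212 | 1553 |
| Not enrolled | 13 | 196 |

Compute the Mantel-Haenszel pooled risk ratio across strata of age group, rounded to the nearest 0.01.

1.57

RR_MH = Σ(aᵢ·n₀ᵢ/nᵢ) / Σ(cᵢ·n₁ᵢ/nᵢ), with n₁ᵢ = aᵢ+bᵢ (exposed), n₀ᵢ = cᵢ+dᵢ (unexposed), nᵢ = n₁ᵢ+n₀ᵢ.
Stratum 1 (< 50 years): n₁ = 1423, n₀ = 2708, n = 4131; a·n₀/n = 793·2708/4131 = 519.8364; c·n₁/n = 968·1423/4131 = 333.4457
Stratum 2 (≥ 50 years): n₁ = 1765, n₀ = 209, n = 1974; a·n₀/n = 212·209/1974 = 22.4458; c·n₁/n = 13·1765/1974 = 11.6236
RR_MH = (519.8364 + 22.4458) / (333.4457 + 11.6236) = 542.2822 / 345.0693 = 1.57152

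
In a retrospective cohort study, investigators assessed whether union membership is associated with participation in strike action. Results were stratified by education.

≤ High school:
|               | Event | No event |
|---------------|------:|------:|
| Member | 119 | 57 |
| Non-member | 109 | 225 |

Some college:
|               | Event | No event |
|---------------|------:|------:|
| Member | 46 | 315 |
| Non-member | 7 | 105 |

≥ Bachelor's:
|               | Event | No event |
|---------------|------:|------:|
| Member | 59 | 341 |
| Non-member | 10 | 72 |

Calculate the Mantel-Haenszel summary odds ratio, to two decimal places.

2.99

OR_MH = Σ(aᵢdᵢ/nᵢ) / Σ(bᵢcᵢ/nᵢ), where nᵢ is the stratum total.
Stratum 1 (≤ High school): n = 510; a·d/n = 119·225/510 = 52.5000; b·c/n = 57·109/510 = 12.1824
Stratum 2 (Some college): n = 473; a·d/n = 46·105/473 = 10.2114; b·c/n = 315·7/473 = 4.6617
Stratum 3 (≥ Bachelor's): n = 482; a·d/n = 59·72/482 = 8.8133; b·c/n = 341·10/482 = 7.0747
OR_MH = (52.5000 + 10.2114 + 8.8133) / (12.1824 + 4.6617 + 7.0747) = 71.5247 / 23.9188 = 2.99032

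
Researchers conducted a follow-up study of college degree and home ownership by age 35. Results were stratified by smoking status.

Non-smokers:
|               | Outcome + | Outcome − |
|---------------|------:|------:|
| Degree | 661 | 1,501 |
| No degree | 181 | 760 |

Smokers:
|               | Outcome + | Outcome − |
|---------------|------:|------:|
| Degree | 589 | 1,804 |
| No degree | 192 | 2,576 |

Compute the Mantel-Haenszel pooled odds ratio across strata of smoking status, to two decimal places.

OR_MH = Σ(aᵢdᵢ/nᵢ) / Σ(bᵢcᵢ/nᵢ), where nᵢ is the stratum total.
Stratum 1 (Non-smokers): n = 3103; a·d/n = 661·760/3103 = 161.8949; b·c/n = 1501·181/3103 = 87.5543
Stratum 2 (Smokers): n = 5161; a·d/n = 589·2576/5161 = 293.9864; b·c/n = 1804·192/5161 = 67.1126
OR_MH = (161.8949 + 293.9864) / (87.5543 + 67.1126) = 455.8814 / 154.6669 = 2.94750

2.95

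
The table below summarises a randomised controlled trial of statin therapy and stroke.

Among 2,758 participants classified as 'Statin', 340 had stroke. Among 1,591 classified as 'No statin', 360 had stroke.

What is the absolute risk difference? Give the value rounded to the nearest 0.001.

-0.103

From the description: a = 340, b = 2418, c = 360, d = 1231.
Risk in exposed = 340/2758 = 0.123278; risk in unexposed = 360/1591 = 0.226273.
Risk difference = 0.123278 − 0.226273 = -0.102995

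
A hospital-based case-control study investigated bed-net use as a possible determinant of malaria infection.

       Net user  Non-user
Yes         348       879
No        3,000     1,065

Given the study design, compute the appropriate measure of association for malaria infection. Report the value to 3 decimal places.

Reading the table with exposure as columns: a = 348 (Net user, case), b = 3000 (Net user, non-case), c = 879 (Non-user, case), d = 1065.
This is a hospital-based case-control study: participants were sampled on outcome status, so risks in the source population cannot be estimated directly — relative risk is not valid here. The odds ratio is the appropriate measure.
OR = (a·d)/(b·c) = (348 × 1065) / (3000 × 879) = 370620 / 2637000 = 0.14055

0.141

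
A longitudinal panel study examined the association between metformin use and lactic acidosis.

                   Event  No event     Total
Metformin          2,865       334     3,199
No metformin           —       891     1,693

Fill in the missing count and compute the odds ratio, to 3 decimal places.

9.530

The missing cell is in the unexposed row: 1693 − 891 = 802.
So a = 2865, b = 334, c = 802, d = 891.
OR = (a·d)/(b·c) = (2865 × 891) / (334 × 802) = 2552715 / 267868 = 9.52975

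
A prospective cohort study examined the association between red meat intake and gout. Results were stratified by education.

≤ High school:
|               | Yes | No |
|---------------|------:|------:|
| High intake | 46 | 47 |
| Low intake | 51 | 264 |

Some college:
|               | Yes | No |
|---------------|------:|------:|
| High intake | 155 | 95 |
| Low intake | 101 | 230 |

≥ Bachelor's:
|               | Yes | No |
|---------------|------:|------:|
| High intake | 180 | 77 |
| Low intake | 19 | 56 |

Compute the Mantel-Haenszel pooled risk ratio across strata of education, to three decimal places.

RR_MH = Σ(aᵢ·n₀ᵢ/nᵢ) / Σ(cᵢ·n₁ᵢ/nᵢ), with n₁ᵢ = aᵢ+bᵢ (exposed), n₀ᵢ = cᵢ+dᵢ (unexposed), nᵢ = n₁ᵢ+n₀ᵢ.
Stratum 1 (≤ High school): n₁ = 93, n₀ = 315, n = 408; a·n₀/n = 46·315/408 = 35.5147; c·n₁/n = 51·93/408 = 11.6250
Stratum 2 (Some college): n₁ = 250, n₀ = 331, n = 581; a·n₀/n = 155·331/581 = 88.3046; c·n₁/n = 101·250/581 = 43.4596
Stratum 3 (≥ Bachelor's): n₁ = 257, n₀ = 75, n = 332; a·n₀/n = 180·75/332 = 40.6627; c·n₁/n = 19·257/332 = 14.7078
RR_MH = (35.5147 + 88.3046 + 40.6627) / (11.6250 + 43.4596 + 14.7078) = 164.4820 / 69.7924 = 2.35673

2.357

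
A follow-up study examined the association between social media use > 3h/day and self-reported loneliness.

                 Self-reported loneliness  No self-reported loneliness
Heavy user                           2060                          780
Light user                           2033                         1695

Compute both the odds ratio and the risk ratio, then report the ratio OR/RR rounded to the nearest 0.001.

1.655

Cells: a = 2060, b = 780, c = 2033, d = 1695.
OR = (2060·1695)/(780·2033) = 3491700/1585740 = 2.20194
Risk in exposed = 2060/2840 = 0.72535; risk in unexposed = 2033/3728 = 0.54533; RR = 1.33011
OR/RR = 2.20194 / 1.33011 = 1.65546
The outcome is not rare, so the OR lies further from 1 than the RR.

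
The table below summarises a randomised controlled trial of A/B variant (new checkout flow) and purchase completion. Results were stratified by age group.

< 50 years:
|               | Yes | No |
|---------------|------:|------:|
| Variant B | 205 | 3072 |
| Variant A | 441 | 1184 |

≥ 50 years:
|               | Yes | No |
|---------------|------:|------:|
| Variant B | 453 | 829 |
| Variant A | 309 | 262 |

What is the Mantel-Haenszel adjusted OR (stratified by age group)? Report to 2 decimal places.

0.27

OR_MH = Σ(aᵢdᵢ/nᵢ) / Σ(bᵢcᵢ/nᵢ), where nᵢ is the stratum total.
Stratum 1 (< 50 years): n = 4902; a·d/n = 205·1184/4902 = 49.5145; b·c/n = 3072·441/4902 = 276.3672
Stratum 2 (≥ 50 years): n = 1853; a·d/n = 453·262/1853 = 64.0507; b·c/n = 829·309/1853 = 138.2412
OR_MH = (49.5145 + 64.0507) / (276.3672 + 138.2412) = 113.5652 / 414.6084 = 0.27391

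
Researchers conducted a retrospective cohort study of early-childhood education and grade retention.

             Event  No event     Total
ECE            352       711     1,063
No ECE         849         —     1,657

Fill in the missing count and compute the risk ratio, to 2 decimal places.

0.65

The missing cell is in the unexposed row: 1657 − 849 = 808.
So a = 352, b = 711, c = 849, d = 808.
RR = [a/(a+b)] / [c/(c+d)] = (352/1063) / (849/1657) = 0.33114/0.51237 = 0.64629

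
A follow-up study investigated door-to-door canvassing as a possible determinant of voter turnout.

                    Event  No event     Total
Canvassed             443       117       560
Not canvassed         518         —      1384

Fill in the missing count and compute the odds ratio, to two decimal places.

The missing cell is in the unexposed row: 1384 − 518 = 866.
So a = 443, b = 117, c = 518, d = 866.
OR = (a·d)/(b·c) = (443 × 866) / (117 × 518) = 383638 / 60606 = 6.33003

6.33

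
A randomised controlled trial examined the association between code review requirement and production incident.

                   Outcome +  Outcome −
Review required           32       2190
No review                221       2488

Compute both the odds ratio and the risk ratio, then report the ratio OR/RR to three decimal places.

Cells: a = 32, b = 2190, c = 221, d = 2488.
OR = (32·2488)/(2190·221) = 79616/483990 = 0.16450
Risk in exposed = 32/2222 = 0.01440; risk in unexposed = 221/2709 = 0.08158; RR = 0.17653
OR/RR = 0.16450 / 0.17653 = 0.93184
The outcome is rare in both groups, so OR ≈ RR (ratio near 1).

0.932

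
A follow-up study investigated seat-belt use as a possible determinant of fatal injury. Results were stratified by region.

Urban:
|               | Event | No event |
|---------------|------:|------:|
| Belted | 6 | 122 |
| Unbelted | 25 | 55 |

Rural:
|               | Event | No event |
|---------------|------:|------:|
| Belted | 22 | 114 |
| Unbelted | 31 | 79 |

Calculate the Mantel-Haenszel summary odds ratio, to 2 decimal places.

OR_MH = Σ(aᵢdᵢ/nᵢ) / Σ(bᵢcᵢ/nᵢ), where nᵢ is the stratum total.
Stratum 1 (Urban): n = 208; a·d/n = 6·55/208 = 1.5865; b·c/n = 122·25/208 = 14.6635
Stratum 2 (Rural): n = 246; a·d/n = 22·79/246 = 7.0650; b·c/n = 114·31/246 = 14.3659
OR_MH = (1.5865 + 7.0650) / (14.6635 + 14.3659) = 8.6516 / 29.0293 = 0.29803

0.30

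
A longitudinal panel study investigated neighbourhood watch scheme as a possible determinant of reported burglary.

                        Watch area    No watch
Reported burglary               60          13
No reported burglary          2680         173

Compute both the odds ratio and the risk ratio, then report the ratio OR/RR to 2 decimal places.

Reading the table with exposure as columns: a = 60 (Watch area, case), b = 2680 (Watch area, non-case), c = 13 (No watch, case), d = 173.
OR = (60·173)/(2680·13) = 10380/34840 = 0.29793
Risk in exposed = 60/2740 = 0.02190; risk in unexposed = 13/186 = 0.06989; RR = 0.31331
OR/RR = 0.29793 / 0.31331 = 0.95093
The outcome is rare in both groups, so OR ≈ RR (ratio near 1).

0.95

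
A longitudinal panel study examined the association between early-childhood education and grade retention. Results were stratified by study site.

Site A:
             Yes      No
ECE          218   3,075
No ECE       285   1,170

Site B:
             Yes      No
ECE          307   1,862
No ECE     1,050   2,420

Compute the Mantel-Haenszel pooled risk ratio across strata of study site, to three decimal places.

RR_MH = Σ(aᵢ·n₀ᵢ/nᵢ) / Σ(cᵢ·n₁ᵢ/nᵢ), with n₁ᵢ = aᵢ+bᵢ (exposed), n₀ᵢ = cᵢ+dᵢ (unexposed), nᵢ = n₁ᵢ+n₀ᵢ.
Stratum 1 (Site A): n₁ = 3293, n₀ = 1455, n = 4748; a·n₀/n = 218·1455/4748 = 66.8050; c·n₁/n = 285·3293/4748 = 197.6632
Stratum 2 (Site B): n₁ = 2169, n₀ = 3470, n = 5639; a·n₀/n = 307·3470/5639 = 188.9147; c·n₁/n = 1050·2169/5639 = 403.8748
RR_MH = (66.8050 + 188.9147) / (197.6632 + 403.8748) = 255.7197 / 601.5380 = 0.42511

0.425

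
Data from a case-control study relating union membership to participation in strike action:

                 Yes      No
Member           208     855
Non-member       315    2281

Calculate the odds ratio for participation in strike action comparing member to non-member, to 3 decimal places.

1.762

Cells: a = 208, b = 855, c = 315, d = 2281.
OR = (a·d)/(b·c) = (208 × 2281) / (855 × 315) = 474448 / 269325 = 1.76162
The odds of participation in strike action are about 1.76 times as high in the member group.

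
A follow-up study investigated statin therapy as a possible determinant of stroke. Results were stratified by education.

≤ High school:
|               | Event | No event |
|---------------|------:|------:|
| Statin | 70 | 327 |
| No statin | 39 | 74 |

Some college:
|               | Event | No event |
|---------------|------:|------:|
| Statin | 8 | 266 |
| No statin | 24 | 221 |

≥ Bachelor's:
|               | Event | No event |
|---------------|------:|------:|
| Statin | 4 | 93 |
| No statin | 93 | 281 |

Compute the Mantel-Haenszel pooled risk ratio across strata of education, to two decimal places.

RR_MH = Σ(aᵢ·n₀ᵢ/nᵢ) / Σ(cᵢ·n₁ᵢ/nᵢ), with n₁ᵢ = aᵢ+bᵢ (exposed), n₀ᵢ = cᵢ+dᵢ (unexposed), nᵢ = n₁ᵢ+n₀ᵢ.
Stratum 1 (≤ High school): n₁ = 397, n₀ = 113, n = 510; a·n₀/n = 70·113/510 = 15.5098; c·n₁/n = 39·397/510 = 30.3588
Stratum 2 (Some college): n₁ = 274, n₀ = 245, n = 519; a·n₀/n = 8·245/519 = 3.7765; c·n₁/n = 24·274/519 = 12.6705
Stratum 3 (≥ Bachelor's): n₁ = 97, n₀ = 374, n = 471; a·n₀/n = 4·374/471 = 3.1762; c·n₁/n = 93·97/471 = 19.1529
RR_MH = (15.5098 + 3.7765 + 3.1762) / (30.3588 + 12.6705 + 19.1529) = 22.4625 / 62.1822 = 0.36124

0.36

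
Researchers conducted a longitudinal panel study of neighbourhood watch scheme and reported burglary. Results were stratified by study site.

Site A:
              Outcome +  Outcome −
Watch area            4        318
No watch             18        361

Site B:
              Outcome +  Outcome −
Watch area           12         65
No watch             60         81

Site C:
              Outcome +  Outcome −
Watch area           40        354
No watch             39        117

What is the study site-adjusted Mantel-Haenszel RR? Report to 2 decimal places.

RR_MH = Σ(aᵢ·n₀ᵢ/nᵢ) / Σ(cᵢ·n₁ᵢ/nᵢ), with n₁ᵢ = aᵢ+bᵢ (exposed), n₀ᵢ = cᵢ+dᵢ (unexposed), nᵢ = n₁ᵢ+n₀ᵢ.
Stratum 1 (Site A): n₁ = 322, n₀ = 379, n = 701; a·n₀/n = 4·379/701 = 2.1626; c·n₁/n = 18·322/701 = 8.2682
Stratum 2 (Site B): n₁ = 77, n₀ = 141, n = 218; a·n₀/n = 12·141/218 = 7.7615; c·n₁/n = 60·77/218 = 21.1927
Stratum 3 (Site C): n₁ = 394, n₀ = 156, n = 550; a·n₀/n = 40·156/550 = 11.3455; c·n₁/n = 39·394/550 = 27.9382
RR_MH = (2.1626 + 7.7615 + 11.3455) / (8.2682 + 21.1927 + 27.9382) = 21.2695 / 57.3990 = 0.37056

0.37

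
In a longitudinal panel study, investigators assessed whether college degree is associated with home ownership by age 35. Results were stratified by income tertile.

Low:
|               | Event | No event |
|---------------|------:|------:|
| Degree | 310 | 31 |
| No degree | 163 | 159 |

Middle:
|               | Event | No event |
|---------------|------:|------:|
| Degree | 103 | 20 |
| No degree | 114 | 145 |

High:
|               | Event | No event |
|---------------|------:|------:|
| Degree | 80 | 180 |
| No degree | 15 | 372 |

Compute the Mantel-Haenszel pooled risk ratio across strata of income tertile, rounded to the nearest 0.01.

2.12

RR_MH = Σ(aᵢ·n₀ᵢ/nᵢ) / Σ(cᵢ·n₁ᵢ/nᵢ), with n₁ᵢ = aᵢ+bᵢ (exposed), n₀ᵢ = cᵢ+dᵢ (unexposed), nᵢ = n₁ᵢ+n₀ᵢ.
Stratum 1 (Low): n₁ = 341, n₀ = 322, n = 663; a·n₀/n = 310·322/663 = 150.5581; c·n₁/n = 163·341/663 = 83.8356
Stratum 2 (Middle): n₁ = 123, n₀ = 259, n = 382; a·n₀/n = 103·259/382 = 69.8351; c·n₁/n = 114·123/382 = 36.7068
Stratum 3 (High): n₁ = 260, n₀ = 387, n = 647; a·n₀/n = 80·387/647 = 47.8516; c·n₁/n = 15·260/647 = 6.0278
RR_MH = (150.5581 + 69.8351 + 47.8516) / (83.8356 + 36.7068 + 6.0278) = 268.2448 / 126.5702 = 2.11934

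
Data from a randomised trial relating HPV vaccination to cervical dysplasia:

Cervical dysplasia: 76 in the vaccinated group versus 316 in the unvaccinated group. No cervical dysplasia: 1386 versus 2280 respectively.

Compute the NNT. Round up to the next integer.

15

Risk in treated group = 76/1462 = 0.05198; risk in control = 316/2596 = 0.12173.
Absolute risk reduction = 0.12173 − 0.05198 = 0.06974
NNT = 1 / ARR = 1 / 0.06974 = 14.339 → round up → 15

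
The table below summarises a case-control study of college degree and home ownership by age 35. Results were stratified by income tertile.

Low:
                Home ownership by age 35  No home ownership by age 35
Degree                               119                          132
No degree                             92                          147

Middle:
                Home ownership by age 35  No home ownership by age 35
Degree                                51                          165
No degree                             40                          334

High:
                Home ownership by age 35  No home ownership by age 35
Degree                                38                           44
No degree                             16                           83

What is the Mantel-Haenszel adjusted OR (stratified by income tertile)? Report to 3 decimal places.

OR_MH = Σ(aᵢdᵢ/nᵢ) / Σ(bᵢcᵢ/nᵢ), where nᵢ is the stratum total.
Stratum 1 (Low): n = 490; a·d/n = 119·147/490 = 35.7000; b·c/n = 132·92/490 = 24.7837
Stratum 2 (Middle): n = 590; a·d/n = 51·334/590 = 28.8712; b·c/n = 165·40/590 = 11.1864
Stratum 3 (High): n = 181; a·d/n = 38·83/181 = 17.4254; b·c/n = 44·16/181 = 3.8895
OR_MH = (35.7000 + 28.8712 + 17.4254) / (24.7837 + 11.1864 + 3.8895) = 81.9966 / 39.8596 = 2.05713

2.057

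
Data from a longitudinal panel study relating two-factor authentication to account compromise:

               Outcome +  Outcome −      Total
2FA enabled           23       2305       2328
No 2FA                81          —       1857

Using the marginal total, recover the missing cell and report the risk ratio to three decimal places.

The missing cell is in the unexposed row: 1857 − 81 = 1776.
So a = 23, b = 2305, c = 81, d = 1776.
RR = [a/(a+b)] / [c/(c+d)] = (23/2328) / (81/1857) = 0.00988/0.04362 = 0.22650

0.227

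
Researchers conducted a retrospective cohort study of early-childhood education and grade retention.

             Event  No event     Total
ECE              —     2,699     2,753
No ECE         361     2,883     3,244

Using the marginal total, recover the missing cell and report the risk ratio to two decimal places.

0.18

The missing cell is in the exposed row: 2753 − 2699 = 54.
So a = 54, b = 2699, c = 361, d = 2883.
RR = [a/(a+b)] / [c/(c+d)] = (54/2753) / (361/3244) = 0.01961/0.11128 = 0.17626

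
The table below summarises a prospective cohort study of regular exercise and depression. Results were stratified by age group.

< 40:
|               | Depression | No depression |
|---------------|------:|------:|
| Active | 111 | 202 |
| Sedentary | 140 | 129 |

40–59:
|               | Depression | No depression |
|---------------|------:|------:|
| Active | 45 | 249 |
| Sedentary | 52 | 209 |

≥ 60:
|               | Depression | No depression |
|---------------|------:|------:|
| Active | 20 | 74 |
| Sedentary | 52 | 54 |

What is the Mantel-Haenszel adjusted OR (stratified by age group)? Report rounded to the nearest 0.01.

0.52

OR_MH = Σ(aᵢdᵢ/nᵢ) / Σ(bᵢcᵢ/nᵢ), where nᵢ is the stratum total.
Stratum 1 (< 40): n = 582; a·d/n = 111·129/582 = 24.6031; b·c/n = 202·140/582 = 48.5911
Stratum 2 (40–59): n = 555; a·d/n = 45·209/555 = 16.9459; b·c/n = 249·52/555 = 23.3297
Stratum 3 (≥ 60): n = 200; a·d/n = 20·54/200 = 5.4000; b·c/n = 74·52/200 = 19.2400
OR_MH = (24.6031 + 16.9459 + 5.4000) / (48.5911 + 23.3297 + 19.2400) = 46.9490 / 91.1608 = 0.51501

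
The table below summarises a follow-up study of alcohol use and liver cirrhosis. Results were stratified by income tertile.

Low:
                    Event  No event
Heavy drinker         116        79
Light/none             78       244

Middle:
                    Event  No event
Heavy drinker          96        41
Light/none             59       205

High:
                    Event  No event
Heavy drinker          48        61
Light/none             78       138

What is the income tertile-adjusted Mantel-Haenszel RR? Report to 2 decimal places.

RR_MH = Σ(aᵢ·n₀ᵢ/nᵢ) / Σ(cᵢ·n₁ᵢ/nᵢ), with n₁ᵢ = aᵢ+bᵢ (exposed), n₀ᵢ = cᵢ+dᵢ (unexposed), nᵢ = n₁ᵢ+n₀ᵢ.
Stratum 1 (Low): n₁ = 195, n₀ = 322, n = 517; a·n₀/n = 116·322/517 = 72.2476; c·n₁/n = 78·195/517 = 29.4197
Stratum 2 (Middle): n₁ = 137, n₀ = 264, n = 401; a·n₀/n = 96·264/401 = 63.2020; c·n₁/n = 59·137/401 = 20.1571
Stratum 3 (High): n₁ = 109, n₀ = 216, n = 325; a·n₀/n = 48·216/325 = 31.9015; c·n₁/n = 78·109/325 = 26.1600
RR_MH = (72.2476 + 63.2020 + 31.9015) / (29.4197 + 20.1571 + 26.1600) = 167.3511 / 75.7368 = 2.20964

2.21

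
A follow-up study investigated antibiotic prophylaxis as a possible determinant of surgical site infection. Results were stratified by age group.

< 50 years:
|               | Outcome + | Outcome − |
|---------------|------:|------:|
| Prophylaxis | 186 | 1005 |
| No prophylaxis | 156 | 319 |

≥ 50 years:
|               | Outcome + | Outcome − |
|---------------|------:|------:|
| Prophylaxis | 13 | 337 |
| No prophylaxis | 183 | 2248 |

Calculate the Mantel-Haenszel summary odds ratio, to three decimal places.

OR_MH = Σ(aᵢdᵢ/nᵢ) / Σ(bᵢcᵢ/nᵢ), where nᵢ is the stratum total.
Stratum 1 (< 50 years): n = 1666; a·d/n = 186·319/1666 = 35.6146; b·c/n = 1005·156/1666 = 94.1056
Stratum 2 (≥ 50 years): n = 2781; a·d/n = 13·2248/2781 = 10.5085; b·c/n = 337·183/2781 = 22.1758
OR_MH = (35.6146 + 10.5085) / (94.1056 + 22.1758) = 46.1231 / 116.2815 = 0.39665

0.397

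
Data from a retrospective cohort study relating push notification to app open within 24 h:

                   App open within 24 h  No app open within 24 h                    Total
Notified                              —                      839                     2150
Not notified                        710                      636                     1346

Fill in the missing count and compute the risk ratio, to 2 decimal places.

1.16

The missing cell is in the exposed row: 2150 − 839 = 1311.
So a = 1311, b = 839, c = 710, d = 636.
RR = [a/(a+b)] / [c/(c+d)] = (1311/2150) / (710/1346) = 0.60977/0.52749 = 1.15598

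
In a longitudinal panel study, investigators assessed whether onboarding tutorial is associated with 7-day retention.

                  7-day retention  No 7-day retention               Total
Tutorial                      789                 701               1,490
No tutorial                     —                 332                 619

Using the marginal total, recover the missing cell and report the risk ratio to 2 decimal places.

1.14

The missing cell is in the unexposed row: 619 − 332 = 287.
So a = 789, b = 701, c = 287, d = 332.
RR = [a/(a+b)] / [c/(c+d)] = (789/1490) / (287/619) = 0.52953/0.46365 = 1.14209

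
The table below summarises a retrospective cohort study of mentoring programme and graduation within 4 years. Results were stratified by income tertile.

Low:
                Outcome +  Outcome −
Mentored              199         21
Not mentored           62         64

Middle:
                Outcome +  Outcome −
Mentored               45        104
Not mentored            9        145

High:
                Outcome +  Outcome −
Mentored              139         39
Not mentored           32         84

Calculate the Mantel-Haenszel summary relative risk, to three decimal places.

2.375

RR_MH = Σ(aᵢ·n₀ᵢ/nᵢ) / Σ(cᵢ·n₁ᵢ/nᵢ), with n₁ᵢ = aᵢ+bᵢ (exposed), n₀ᵢ = cᵢ+dᵢ (unexposed), nᵢ = n₁ᵢ+n₀ᵢ.
Stratum 1 (Low): n₁ = 220, n₀ = 126, n = 346; a·n₀/n = 199·126/346 = 72.4682; c·n₁/n = 62·220/346 = 39.4220
Stratum 2 (Middle): n₁ = 149, n₀ = 154, n = 303; a·n₀/n = 45·154/303 = 22.8713; c·n₁/n = 9·149/303 = 4.4257
Stratum 3 (High): n₁ = 178, n₀ = 116, n = 294; a·n₀/n = 139·116/294 = 54.8435; c·n₁/n = 32·178/294 = 19.3741
RR_MH = (72.4682 + 22.8713 + 54.8435) / (39.4220 + 4.4257 + 19.3741) = 150.1830 / 63.2219 = 2.37549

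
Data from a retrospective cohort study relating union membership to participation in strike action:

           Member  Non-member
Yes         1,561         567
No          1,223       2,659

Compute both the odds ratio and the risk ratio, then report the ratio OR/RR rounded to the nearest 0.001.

Reading the table with exposure as columns: a = 1561 (Member, case), b = 1223 (Member, non-case), c = 567 (Non-member, case), d = 2659.
OR = (1561·2659)/(1223·567) = 4150699/693441 = 5.98566
Risk in exposed = 1561/2784 = 0.56070; risk in unexposed = 567/3226 = 0.17576; RR = 3.19018
OR/RR = 5.98566 / 3.19018 = 1.87628
The outcome is not rare, so the OR lies further from 1 than the RR.

1.876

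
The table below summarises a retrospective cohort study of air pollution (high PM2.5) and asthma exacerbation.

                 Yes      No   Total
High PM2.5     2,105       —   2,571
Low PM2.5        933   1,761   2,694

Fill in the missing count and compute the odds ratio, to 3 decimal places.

8.526

The missing cell is in the exposed row: 2571 − 2105 = 466.
So a = 2105, b = 466, c = 933, d = 1761.
OR = (a·d)/(b·c) = (2105 × 1761) / (466 × 933) = 3706905 / 434778 = 8.52597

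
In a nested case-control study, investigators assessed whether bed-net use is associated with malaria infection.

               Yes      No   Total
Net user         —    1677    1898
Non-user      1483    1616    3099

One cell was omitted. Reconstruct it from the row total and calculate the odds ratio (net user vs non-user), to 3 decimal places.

0.144

The missing cell is in the exposed row: 1898 − 1677 = 221.
So a = 221, b = 1677, c = 1483, d = 1616.
OR = (a·d)/(b·c) = (221 × 1616) / (1677 × 1483) = 357136 / 2486991 = 0.14360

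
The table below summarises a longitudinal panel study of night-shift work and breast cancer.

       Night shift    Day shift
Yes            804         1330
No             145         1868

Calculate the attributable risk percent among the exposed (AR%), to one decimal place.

50.9

Reading the table with exposure as columns: a = 804 (Night shift, case), b = 145 (Night shift, non-case), c = 1330 (Day shift, case), d = 1868.
Risk in exposed = 804/949 = 0.84721; risk in unexposed = 1330/3198 = 0.41588.
RR = 0.84721/0.41588 = 2.03712
AR% = (RR − 1)/RR × 100 = (2.03712 − 1)/2.03712 × 100 = 50.9111%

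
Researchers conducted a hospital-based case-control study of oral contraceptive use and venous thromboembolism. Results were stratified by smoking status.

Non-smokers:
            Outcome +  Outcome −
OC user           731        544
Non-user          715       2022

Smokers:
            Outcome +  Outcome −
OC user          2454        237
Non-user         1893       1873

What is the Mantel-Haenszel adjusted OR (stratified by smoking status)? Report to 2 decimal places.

6.49

OR_MH = Σ(aᵢdᵢ/nᵢ) / Σ(bᵢcᵢ/nᵢ), where nᵢ is the stratum total.
Stratum 1 (Non-smokers): n = 4012; a·d/n = 731·2022/4012 = 368.4153; b·c/n = 544·715/4012 = 96.9492
Stratum 2 (Smokers): n = 6457; a·d/n = 2454·1873/6457 = 711.8386; b·c/n = 237·1893/6457 = 69.4813
OR_MH = (368.4153 + 711.8386) / (96.9492 + 69.4813) = 1080.2539 / 166.4305 = 6.49072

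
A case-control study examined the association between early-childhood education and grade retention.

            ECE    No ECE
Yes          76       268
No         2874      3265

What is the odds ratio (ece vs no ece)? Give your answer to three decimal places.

Reading the table with exposure as columns: a = 76 (ECE, case), b = 2874 (ECE, non-case), c = 268 (No ECE, case), d = 3265.
OR = (a·d)/(b·c) = (76 × 3265) / (2874 × 268) = 248140 / 770232 = 0.32216
Exposure is associated with lower odds of grade retention (OR = 0.32 < 1).

0.322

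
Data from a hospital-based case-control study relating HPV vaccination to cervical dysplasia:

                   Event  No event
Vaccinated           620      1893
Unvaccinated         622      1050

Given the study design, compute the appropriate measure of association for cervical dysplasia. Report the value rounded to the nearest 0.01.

Cells: a = 620, b = 1893, c = 622, d = 1050.
This is a hospital-based case-control study: participants were sampled on outcome status, so risks in the source population cannot be estimated directly — relative risk is not valid here. The odds ratio is the appropriate measure.
OR = (a·d)/(b·c) = (620 × 1050) / (1893 × 622) = 651000 / 1177446 = 0.55289

0.55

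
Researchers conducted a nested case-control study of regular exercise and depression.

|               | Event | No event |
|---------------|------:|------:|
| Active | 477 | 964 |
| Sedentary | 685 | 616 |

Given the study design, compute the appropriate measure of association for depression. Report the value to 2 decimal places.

Cells: a = 477, b = 964, c = 685, d = 616.
This is a nested case-control study: participants were sampled on outcome status, so risks in the source population cannot be estimated directly — relative risk is not valid here. The odds ratio is the appropriate measure.
OR = (a·d)/(b·c) = (477 × 616) / (964 × 685) = 293832 / 660340 = 0.44497

0.44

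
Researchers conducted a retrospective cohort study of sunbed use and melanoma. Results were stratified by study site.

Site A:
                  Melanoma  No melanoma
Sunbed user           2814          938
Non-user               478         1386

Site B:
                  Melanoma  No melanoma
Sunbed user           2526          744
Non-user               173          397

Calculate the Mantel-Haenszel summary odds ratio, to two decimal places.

OR_MH = Σ(aᵢdᵢ/nᵢ) / Σ(bᵢcᵢ/nᵢ), where nᵢ is the stratum total.
Stratum 1 (Site A): n = 5616; a·d/n = 2814·1386/5616 = 694.4808; b·c/n = 938·478/5616 = 79.8369
Stratum 2 (Site B): n = 3840; a·d/n = 2526·397/3840 = 261.1516; b·c/n = 744·173/3840 = 33.5187
OR_MH = (694.4808 + 261.1516) / (79.8369 + 33.5187) = 955.6323 / 113.3556 = 8.43039

8.43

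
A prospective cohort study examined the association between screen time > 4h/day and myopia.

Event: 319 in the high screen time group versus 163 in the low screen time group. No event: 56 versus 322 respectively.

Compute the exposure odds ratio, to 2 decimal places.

11.25

From the description: a = 319, b = 56, c = 163, d = 322.
OR = (a·d)/(b·c) = (319 × 322) / (56 × 163) = 102718 / 9128 = 11.25307
The odds of myopia are about 11.25 times as high in the high screen time group.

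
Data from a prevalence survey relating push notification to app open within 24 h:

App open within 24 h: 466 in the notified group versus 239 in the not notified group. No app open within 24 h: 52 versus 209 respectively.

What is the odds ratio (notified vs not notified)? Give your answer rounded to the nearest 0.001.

From the description: a = 466, b = 52, c = 239, d = 209.
OR = (a·d)/(b·c) = (466 × 209) / (52 × 239) = 97394 / 12428 = 7.83666
The odds of app open within 24 h are about 7.84 times as high in the notified group.

7.837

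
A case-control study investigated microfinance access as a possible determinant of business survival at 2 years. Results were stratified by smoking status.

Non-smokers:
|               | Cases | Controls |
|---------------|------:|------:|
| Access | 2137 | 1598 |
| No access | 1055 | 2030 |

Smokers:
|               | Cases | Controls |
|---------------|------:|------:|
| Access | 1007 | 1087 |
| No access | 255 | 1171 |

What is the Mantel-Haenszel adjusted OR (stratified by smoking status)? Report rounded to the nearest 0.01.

2.98

OR_MH = Σ(aᵢdᵢ/nᵢ) / Σ(bᵢcᵢ/nᵢ), where nᵢ is the stratum total.
Stratum 1 (Non-smokers): n = 6820; a·d/n = 2137·2030/6820 = 636.0865; b·c/n = 1598·1055/6820 = 247.1979
Stratum 2 (Smokers): n = 3520; a·d/n = 1007·1171/3520 = 334.9991; b·c/n = 1087·255/3520 = 78.7457
OR_MH = (636.0865 + 334.9991) / (247.1979 + 78.7457) = 971.0857 / 325.9437 = 2.97931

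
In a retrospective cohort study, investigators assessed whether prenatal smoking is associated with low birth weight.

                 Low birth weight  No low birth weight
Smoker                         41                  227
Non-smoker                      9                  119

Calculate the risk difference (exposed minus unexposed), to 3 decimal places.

0.083

Cells: a = 41, b = 227, c = 9, d = 119.
Risk in exposed = 41/268 = 0.152985; risk in unexposed = 9/128 = 0.070312.
Risk difference = 0.152985 − 0.070312 = 0.082673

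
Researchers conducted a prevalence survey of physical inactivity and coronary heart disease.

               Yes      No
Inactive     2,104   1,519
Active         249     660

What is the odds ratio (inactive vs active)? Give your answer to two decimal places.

Cells: a = 2104, b = 1519, c = 249, d = 660.
OR = (a·d)/(b·c) = (2104 × 660) / (1519 × 249) = 1388640 / 378231 = 3.67141
The odds of coronary heart disease are about 3.67 times as high in the inactive group.

3.67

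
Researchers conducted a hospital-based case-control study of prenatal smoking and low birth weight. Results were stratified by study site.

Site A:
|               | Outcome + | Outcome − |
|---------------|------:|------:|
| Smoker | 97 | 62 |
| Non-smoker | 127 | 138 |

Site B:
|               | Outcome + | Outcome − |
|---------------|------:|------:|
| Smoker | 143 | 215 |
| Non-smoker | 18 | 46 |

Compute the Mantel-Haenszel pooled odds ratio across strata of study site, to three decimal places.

OR_MH = Σ(aᵢdᵢ/nᵢ) / Σ(bᵢcᵢ/nᵢ), where nᵢ is the stratum total.
Stratum 1 (Site A): n = 424; a·d/n = 97·138/424 = 31.5708; b·c/n = 62·127/424 = 18.5708
Stratum 2 (Site B): n = 422; a·d/n = 143·46/422 = 15.5877; b·c/n = 215·18/422 = 9.1706
OR_MH = (31.5708 + 15.5877) / (18.5708 + 9.1706) = 47.1584 / 27.7414 = 1.69993

1.700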